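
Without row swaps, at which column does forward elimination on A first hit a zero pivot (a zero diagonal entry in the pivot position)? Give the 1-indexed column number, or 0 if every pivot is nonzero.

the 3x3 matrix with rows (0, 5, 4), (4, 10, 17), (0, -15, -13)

first zero-pivot column = 1

Naive forward elimination:
Pivot entry (1,1) is zero but row 2 has 4 in column 1 -> naive elimination stops; a row interchange (e.g. R1 <-> R2) would be required here.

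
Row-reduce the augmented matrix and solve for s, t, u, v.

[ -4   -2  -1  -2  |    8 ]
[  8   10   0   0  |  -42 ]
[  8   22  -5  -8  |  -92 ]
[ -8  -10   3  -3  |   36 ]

(1, -5, -2, 0)

Forward elimination on [A|b]:
R2 <- R2 - (-2)*R1:  [   0    6   -2   -4  -26 ]
R3 <- R3 - (-2)*R1:  [   0   18   -7  -12  -76 ]
R4 <- R4 - (2)*R1:  [  0  -6   5   1  20 ]
R3 <- R3 - (3)*R2:  [  0   0  -1   0   2 ]
R4 <- R4 - (-1)*R2:  [  0   0   3  -3  -6 ]
R4 <- R4 - (-3)*R3:  [  0   0   0  -3   0 ]
Row echelon form:
[ -4  -2  -1  -2  |    8 ]
[  0   6  -2  -4  |  -26 ]
[  0   0  -1   0  |    2 ]
[  0   0   0  -3  |    0 ]
Back-substitution:
v = (0) / -3 = 0
u = (2) / -1 = -2
t = (-26 - (-2)*(-2) - (-4)*(0)) / 6 = -5
s = (8 - (-2)*(-5) - (-1)*(-2) - (-2)*(0)) / -4 = 1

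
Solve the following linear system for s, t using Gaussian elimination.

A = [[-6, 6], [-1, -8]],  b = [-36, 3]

(5, -1)

Forward elimination on [A|b]:
R2 <- R2 - (1/6)*R1:  [  0  -9   9 ]
Row echelon form:
[ -6   6  |  -36 ]
[  0  -9  |    9 ]
Back-substitution:
t = (9) / -9 = -1
s = (-36 - (6)*(-1)) / -6 = 5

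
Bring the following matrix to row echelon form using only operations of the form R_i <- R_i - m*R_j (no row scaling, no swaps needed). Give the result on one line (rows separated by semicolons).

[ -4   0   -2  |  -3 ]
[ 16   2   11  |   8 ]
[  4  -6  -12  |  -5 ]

Forward elimination:
R2 <- R2 - (-4)*R1:  [  0   2   3  -4 ]
R3 <- R3 - (-1)*R1:  [   0   -6  -14   -8 ]
R3 <- R3 - (-3)*R2:  [   0    0   -5  -20 ]
Row echelon form:
[ -4  0  -2  |   -3 ]
[  0  2   3  |   -4 ]
[  0  0  -5  |  -20 ]

REF = [-4 0 -2 -3; 0 2 3 -4; 0 0 -5 -20]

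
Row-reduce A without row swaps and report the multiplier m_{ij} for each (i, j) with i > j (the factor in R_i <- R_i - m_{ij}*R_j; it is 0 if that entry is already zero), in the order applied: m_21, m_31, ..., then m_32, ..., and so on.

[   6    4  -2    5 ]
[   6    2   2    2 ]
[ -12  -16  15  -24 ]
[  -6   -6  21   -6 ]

Forward elimination:
R2 <- R2 - (1)*R1:  [  0  -2   4  -3 ]
R3 <- R3 - (-2)*R1:  [   0   -8   11  -14 ]
R4 <- R4 - (-1)*R1:  [  0  -2  19  -1 ]
R3 <- R3 - (4)*R2:  [  0   0  -5  -2 ]
R4 <- R4 - (1)*R2:  [  0   0  15   2 ]
R4 <- R4 - (-3)*R3:  [  0   0   0  -4 ]
Multipliers (in order of application): m_{21} = 1, m_{31} = -2, m_{41} = -1, m_{32} = 4, m_{42} = 1, m_{43} = -3

multipliers: 1, -2, -1, 4, 1, -3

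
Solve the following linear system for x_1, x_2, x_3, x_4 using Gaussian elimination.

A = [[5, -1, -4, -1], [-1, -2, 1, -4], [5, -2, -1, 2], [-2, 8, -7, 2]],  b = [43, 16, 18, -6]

(4, -2, -4, -5)

Forward elimination on [A|b]:
R2 <- R2 - (-1/5)*R1:  [     0  -11/5    1/5  -21/5  123/5 ]
R3 <- R3 - (1)*R1:  [   0   -1    3    3  -25 ]
R4 <- R4 - (-2/5)*R1:  [     0   38/5  -43/5    8/5   56/5 ]
R3 <- R3 - (5/11)*R2:  [       0        0    32/11    54/11  -398/11 ]
R4 <- R4 - (-38/11)*R2:  [       0        0   -87/11  -142/11  1058/11 ]
R4 <- R4 - (-87/32)*R3:  [      0       0       0    7/16  -35/16 ]
Row echelon form:
[ 5     -1     -4     -1  |       43 ]
[ 0  -11/5    1/5  -21/5  |    123/5 ]
[ 0      0  32/11  54/11  |  -398/11 ]
[ 0      0      0   7/16  |   -35/16 ]
Back-substitution:
x_4 = (-35/16) / (7/16) = -5
x_3 = (-398/11 - (54/11)*(-5)) / (32/11) = -4
x_2 = (123/5 - (1/5)*(-4) - (-21/5)*(-5)) / (-11/5) = -2
x_1 = (43 - (-1)*(-2) - (-4)*(-4) - (-1)*(-5)) / 5 = 4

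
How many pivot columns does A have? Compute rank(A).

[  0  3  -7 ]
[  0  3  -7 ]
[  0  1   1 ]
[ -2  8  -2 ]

rank(A) = 3

Row reduction:
R1 <-> R4   (pivot in column 1 was zero)
[ -2  8  -2 ]
[  0  3  -7 ]
[  0  1   1 ]
[  0  3  -7 ]
R3 <- R3 - (1/3)*R2:  [    0     0  10/3 ]
R4 <- R4 - (1)*R2:  [ 0  0  0 ]
Row echelon form:
[ -2  8    -2 ]
[  0  3    -7 ]
[  0  0  10/3 ]
[  0  0     0 ]
Nonzero rows / pivot columns: 3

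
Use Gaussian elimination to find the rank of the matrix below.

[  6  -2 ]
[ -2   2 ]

rank(A) = 2

Row reduction:
R2 <- R2 - (-1/3)*R1:  [   0  4/3 ]
Row echelon form:
[ 6   -2 ]
[ 0  4/3 ]
Nonzero rows / pivot columns: 2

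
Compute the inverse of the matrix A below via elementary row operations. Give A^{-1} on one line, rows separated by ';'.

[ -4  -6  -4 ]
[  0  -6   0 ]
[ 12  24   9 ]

Gauss-Jordan on [A | I]:
R1 <- (1/-4)*R1:  [    1   3/2     1  |  -1/4     0     0 ]
R3 <- R3 - (12)*R1:  [  0   6  -3  |   3   0   1 ]
R2 <- (1/-6)*R2:  [    0     1     0  |     0  -1/6     0 ]
R1 <- R1 - (3/2)*R2:  [    1     0     1  |  -1/4   1/4     0 ]
R3 <- R3 - (6)*R2:  [  0   0  -3  |   3   1   1 ]
R3 <- (1/-3)*R3:  [    0     0     1  |    -1  -1/3  -1/3 ]
R1 <- R1 - (1)*R3:  [    1     0     0  |   3/4  7/12   1/3 ]
Right block of [I | A^{-1}] is the inverse:
[ 3/4  7/12   1/3 ]
[   0  -1/6     0 ]
[  -1  -1/3  -1/3 ]

inverse = [3/4 7/12 1/3; 0 -1/6 0; -1 -1/3 -1/3]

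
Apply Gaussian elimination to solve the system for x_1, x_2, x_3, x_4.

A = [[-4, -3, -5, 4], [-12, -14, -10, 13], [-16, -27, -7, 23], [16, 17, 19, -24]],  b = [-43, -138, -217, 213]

(4, 2, 1, -4)

Forward elimination on [A|b]:
R2 <- R2 - (3)*R1:  [  0  -5   5   1  -9 ]
R3 <- R3 - (4)*R1:  [   0  -15   13    7  -45 ]
R4 <- R4 - (-4)*R1:  [  0   5  -1  -8  41 ]
R3 <- R3 - (3)*R2:  [   0    0   -2    4  -18 ]
R4 <- R4 - (-1)*R2:  [  0   0   4  -7  32 ]
R4 <- R4 - (-2)*R3:  [  0   0   0   1  -4 ]
Row echelon form:
[ -4  -3  -5  4  |  -43 ]
[  0  -5   5  1  |   -9 ]
[  0   0  -2  4  |  -18 ]
[  0   0   0  1  |   -4 ]
Back-substitution:
x_4 = (-4) / 1 = -4
x_3 = (-18 - (4)*(-4)) / -2 = 1
x_2 = (-9 - (5)*(1) - (1)*(-4)) / -5 = 2
x_1 = (-43 - (-3)*(2) - (-5)*(1) - (4)*(-4)) / -4 = 4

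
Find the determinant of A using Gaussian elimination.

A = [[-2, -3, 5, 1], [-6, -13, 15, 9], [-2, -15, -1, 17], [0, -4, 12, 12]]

Forward elimination:
R2 <- R2 - (3)*R1:  [  0  -4   0   6 ]
R3 <- R3 - (1)*R1:  [   0  -12   -6   16 ]
R3 <- R3 - (3)*R2:  [  0   0  -6  -2 ]
R4 <- R4 - (1)*R2:  [  0   0  12   6 ]
R4 <- R4 - (-2)*R3:  [ 0  0  0  2 ]
Upper-triangular form:
[ -2  -3   5   1 ]
[  0  -4   0   6 ]
[  0   0  -6  -2 ]
[  0   0   0   2 ]
det(A) = (-1)^0 * (-2) * (-4) * (-6) * (2) = -96  (0 row swaps -> sign +1)

det(A) = -96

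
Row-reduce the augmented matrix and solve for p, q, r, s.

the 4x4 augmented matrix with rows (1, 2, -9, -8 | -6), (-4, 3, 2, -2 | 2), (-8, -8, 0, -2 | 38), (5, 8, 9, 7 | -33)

Forward elimination on [A|b]:
R2 <- R2 - (-4)*R1:  [   0   11  -34  -34  -22 ]
R3 <- R3 - (-8)*R1:  [   0    8  -72  -66  -10 ]
R4 <- R4 - (5)*R1:  [  0  -2  54  47  -3 ]
R3 <- R3 - (8/11)*R2:  [       0        0  -520/11  -454/11        6 ]
R4 <- R4 - (-2/11)*R2:  [      0       0  526/11  449/11      -7 ]
R4 <- R4 - (-263/260)*R3:  [        0         0         0  -121/130  -121/130 ]
Row echelon form:
[ 1   2       -9        -8  |        -6 ]
[ 0  11      -34       -34  |       -22 ]
[ 0   0  -520/11   -454/11  |         6 ]
[ 0   0        0  -121/130  |  -121/130 ]
Back-substitution:
s = (-121/130) / (-121/130) = 1
r = (6 - (-454/11)*(1)) / (-520/11) = -1
q = (-22 - (-34)*(-1) - (-34)*(1)) / 11 = -2
p = (-6 - (2)*(-2) - (-9)*(-1) - (-8)*(1)) / 1 = -3

(-3, -2, -1, 1)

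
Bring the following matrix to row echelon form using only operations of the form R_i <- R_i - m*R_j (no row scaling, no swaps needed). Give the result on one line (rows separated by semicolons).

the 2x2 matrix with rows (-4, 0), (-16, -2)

Forward elimination:
R2 <- R2 - (4)*R1:  [  0  -2 ]
Row echelon form:
[ -4   0 ]
[  0  -2 ]

REF = [-4 0; 0 -2]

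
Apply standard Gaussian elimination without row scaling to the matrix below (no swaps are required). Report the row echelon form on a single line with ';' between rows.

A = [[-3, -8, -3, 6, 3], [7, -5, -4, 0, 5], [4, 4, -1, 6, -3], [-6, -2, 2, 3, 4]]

Forward elimination:
R2 <- R2 - (-7/3)*R1:  [     0  -71/3    -11     14     12 ]
R3 <- R3 - (-4/3)*R1:  [     0  -20/3     -5     14      1 ]
R4 <- R4 - (2)*R1:  [  0  14   8  -9  -2 ]
R3 <- R3 - (20/71)*R2:  [       0        0  -135/71   714/71  -169/71 ]
R4 <- R4 - (-42/71)*R2:  [      0       0  106/71  -51/71  362/71 ]
R4 <- R4 - (-106/135)*R3:  [       0        0        0   323/45  436/135 ]
Row echelon form:
[ -3     -8       -3       6        3 ]
[  0  -71/3      -11      14       12 ]
[  0      0  -135/71  714/71  -169/71 ]
[  0      0        0  323/45  436/135 ]

REF = [-3 -8 -3 6 3; 0 -71/3 -11 14 12; 0 0 -135/71 714/71 -169/71; 0 0 0 323/45 436/135]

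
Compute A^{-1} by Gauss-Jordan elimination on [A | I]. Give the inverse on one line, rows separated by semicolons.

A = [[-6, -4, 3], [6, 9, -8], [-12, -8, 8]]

Gauss-Jordan on [A | I]:
R1 <- (1/-6)*R1:  [    1   2/3  -1/2  |  -1/6     0     0 ]
R2 <- R2 - (6)*R1:  [  0   5  -5  |   1   1   0 ]
R3 <- R3 - (-12)*R1:  [  0   0   2  |  -2   0   1 ]
R2 <- (1/5)*R2:  [   0    1   -1  |  1/5  1/5    0 ]
R1 <- R1 - (2/3)*R2:  [     1      0    1/6  |  -3/10  -2/15      0 ]
R3 <- (1/2)*R3:  [   0    0    1  |   -1    0  1/2 ]
R1 <- R1 - (1/6)*R3:  [     1      0      0  |  -2/15  -2/15  -1/12 ]
R2 <- R2 - (-1)*R3:  [    0     1     0  |  -4/5   1/5   1/2 ]
Right block of [I | A^{-1}] is the inverse:
[ -2/15  -2/15  -1/12 ]
[  -4/5    1/5    1/2 ]
[    -1      0    1/2 ]

inverse = [-2/15 -2/15 -1/12; -4/5 1/5 1/2; -1 0 1/2]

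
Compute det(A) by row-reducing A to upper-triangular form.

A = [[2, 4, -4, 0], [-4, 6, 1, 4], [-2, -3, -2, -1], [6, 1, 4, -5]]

det(A) = 664

Forward elimination:
R2 <- R2 - (-2)*R1:  [  0  14  -7   4 ]
R3 <- R3 - (-1)*R1:  [  0   1  -6  -1 ]
R4 <- R4 - (3)*R1:  [   0  -11   16   -5 ]
R3 <- R3 - (1/14)*R2:  [     0      0  -11/2   -9/7 ]
R4 <- R4 - (-11/14)*R2:  [     0      0   21/2  -13/7 ]
R4 <- R4 - (-21/11)*R3:  [       0        0        0  -332/77 ]
Upper-triangular form:
[ 2   4     -4        0 ]
[ 0  14     -7        4 ]
[ 0   0  -11/2     -9/7 ]
[ 0   0      0  -332/77 ]
det(A) = (-1)^0 * (2) * (14) * (-11/2) * (-332/77) = 664  (0 row swaps -> sign +1)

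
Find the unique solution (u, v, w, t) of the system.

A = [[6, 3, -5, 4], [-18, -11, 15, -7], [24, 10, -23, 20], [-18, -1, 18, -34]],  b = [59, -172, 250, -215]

(2, 5, -4, 3)

Forward elimination on [A|b]:
R2 <- R2 - (-3)*R1:  [  0  -2   0   5   5 ]
R3 <- R3 - (4)*R1:  [  0  -2  -3   4  14 ]
R4 <- R4 - (-3)*R1:  [   0    8    3  -22  -38 ]
R3 <- R3 - (1)*R2:  [  0   0  -3  -1   9 ]
R4 <- R4 - (-4)*R2:  [   0    0    3   -2  -18 ]
R4 <- R4 - (-1)*R3:  [  0   0   0  -3  -9 ]
Row echelon form:
[ 6   3  -5   4  |  59 ]
[ 0  -2   0   5  |   5 ]
[ 0   0  -3  -1  |   9 ]
[ 0   0   0  -3  |  -9 ]
Back-substitution:
t = (-9) / -3 = 3
w = (9 - (-1)*(3)) / -3 = -4
v = (5 - (5)*(3)) / -2 = 5
u = (59 - (3)*(5) - (-5)*(-4) - (4)*(3)) / 6 = 2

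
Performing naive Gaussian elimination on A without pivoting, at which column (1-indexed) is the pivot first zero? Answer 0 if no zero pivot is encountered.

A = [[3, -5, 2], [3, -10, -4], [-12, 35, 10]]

first zero-pivot column = 3

Naive forward elimination:
R2 <- R2 - (1)*R1:  [  0  -5  -6 ]
R3 <- R3 - (-4)*R1:  [  0  15  18 ]
R3 <- R3 - (-3)*R2:  [ 0  0  0 ]
Matrix at this point:
[ 3  -5   2 ]
[ 0  -5  -6 ]
[ 0   0   0 ]
Pivot entry (3,3) in the last row is zero and there are no rows below to swap with -> zero pivot in column 3 (A is singular).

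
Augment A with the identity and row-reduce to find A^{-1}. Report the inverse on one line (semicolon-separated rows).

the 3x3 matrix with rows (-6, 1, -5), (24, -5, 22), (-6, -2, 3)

inverse = [29/12 7/12 -1/4; -17 -4 1; -13/2 -3/2 1/2]

Gauss-Jordan on [A | I]:
R1 <- (1/-6)*R1:  [    1  -1/6   5/6  |  -1/6     0     0 ]
R2 <- R2 - (24)*R1:  [  0  -1   2  |   4   1   0 ]
R3 <- R3 - (-6)*R1:  [  0  -3   8  |  -1   0   1 ]
R2 <- (1/-1)*R2:  [  0   1  -2  |  -4  -1   0 ]
R1 <- R1 - (-1/6)*R2:  [    1     0   1/2  |  -5/6  -1/6     0 ]
R3 <- R3 - (-3)*R2:  [   0    0    2  |  -13   -3    1 ]
R3 <- (1/2)*R3:  [     0      0      1  |  -13/2   -3/2    1/2 ]
R1 <- R1 - (1/2)*R3:  [     1      0      0  |  29/12   7/12   -1/4 ]
R2 <- R2 - (-2)*R3:  [   0    1    0  |  -17   -4    1 ]
Right block of [I | A^{-1}] is the inverse:
[ 29/12  7/12  -1/4 ]
[   -17    -4     1 ]
[ -13/2  -3/2   1/2 ]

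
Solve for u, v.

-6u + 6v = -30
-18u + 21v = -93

(4, -1)

Forward elimination on [A|b]:
R2 <- R2 - (3)*R1:  [  0   3  -3 ]
Row echelon form:
[ -6  6  |  -30 ]
[  0  3  |   -3 ]
Back-substitution:
v = (-3) / 3 = -1
u = (-30 - (6)*(-1)) / -6 = 4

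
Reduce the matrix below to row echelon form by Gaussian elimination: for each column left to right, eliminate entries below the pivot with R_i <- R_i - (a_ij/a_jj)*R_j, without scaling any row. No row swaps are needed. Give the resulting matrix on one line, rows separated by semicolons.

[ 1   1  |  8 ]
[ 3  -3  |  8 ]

Forward elimination:
R2 <- R2 - (3)*R1:  [   0   -6  -16 ]
Row echelon form:
[ 1   1  |    8 ]
[ 0  -6  |  -16 ]

REF = [1 1 8; 0 -6 -16]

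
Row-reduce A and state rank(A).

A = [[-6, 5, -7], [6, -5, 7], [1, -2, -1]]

Row reduction:
R2 <- R2 - (-1)*R1:  [ 0  0  0 ]
R3 <- R3 - (-1/6)*R1:  [     0   -7/6  -13/6 ]
R2 <-> R3   (pivot in column 2 was zero)
[ -6     5     -7 ]
[  0  -7/6  -13/6 ]
[  0     0      0 ]
Row echelon form:
[ -6     5     -7 ]
[  0  -7/6  -13/6 ]
[  0     0      0 ]
Nonzero rows / pivot columns: 2

rank(A) = 2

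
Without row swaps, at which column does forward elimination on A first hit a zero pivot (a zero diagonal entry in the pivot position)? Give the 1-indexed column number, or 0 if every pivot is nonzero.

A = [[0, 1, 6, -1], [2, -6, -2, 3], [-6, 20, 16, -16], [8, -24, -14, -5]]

Naive forward elimination:
Pivot entry (1,1) is zero but row 2 has 2 in column 1 -> naive elimination stops; a row interchange (e.g. R1 <-> R2) would be required here.

first zero-pivot column = 1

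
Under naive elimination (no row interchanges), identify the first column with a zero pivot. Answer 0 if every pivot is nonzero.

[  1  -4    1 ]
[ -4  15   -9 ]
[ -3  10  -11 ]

Naive forward elimination:
R2 <- R2 - (-4)*R1:  [  0  -1  -5 ]
R3 <- R3 - (-3)*R1:  [  0  -2  -8 ]
R3 <- R3 - (2)*R2:  [ 0  0  2 ]
All pivots nonzero; naive elimination completes without hitting a zero pivot.

first zero-pivot column = 0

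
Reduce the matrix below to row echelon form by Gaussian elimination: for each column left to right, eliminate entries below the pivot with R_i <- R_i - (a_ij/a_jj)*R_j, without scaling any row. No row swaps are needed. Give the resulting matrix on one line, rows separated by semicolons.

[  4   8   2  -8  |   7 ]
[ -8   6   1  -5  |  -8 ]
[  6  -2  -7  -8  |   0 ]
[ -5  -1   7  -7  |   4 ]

Forward elimination:
R2 <- R2 - (-2)*R1:  [   0   22    5  -21    6 ]
R3 <- R3 - (3/2)*R1:  [     0    -14    -10      4  -21/2 ]
R4 <- R4 - (-5/4)*R1:  [    0     9  19/2   -17  51/4 ]
R3 <- R3 - (-7/11)*R2:  [       0        0   -75/11  -103/11  -147/22 ]
R4 <- R4 - (9/22)*R2:  [       0        0    82/11  -185/22   453/44 ]
R4 <- R4 - (-82/75)*R3:  [         0          0          0  -2797/150    299/100 ]
Row echelon form:
[ 4   8       2         -8  |        7 ]
[ 0  22       5        -21  |        6 ]
[ 0   0  -75/11    -103/11  |  -147/22 ]
[ 0   0       0  -2797/150  |  299/100 ]

REF = [4 8 2 -8 7; 0 22 5 -21 6; 0 0 -75/11 -103/11 -147/22; 0 0 0 -2797/150 299/100]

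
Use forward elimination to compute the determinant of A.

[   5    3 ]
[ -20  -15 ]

det(A) = -15

Forward elimination:
R2 <- R2 - (-4)*R1:  [  0  -3 ]
Upper-triangular form:
[ 5   3 ]
[ 0  -3 ]
det(A) = (-1)^0 * (5) * (-3) = -15  (0 row swaps -> sign +1)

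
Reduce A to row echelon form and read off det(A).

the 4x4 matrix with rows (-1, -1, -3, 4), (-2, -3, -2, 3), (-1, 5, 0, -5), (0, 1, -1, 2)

det(A) = 36

Forward elimination:
R2 <- R2 - (2)*R1:  [  0  -1   4  -5 ]
R3 <- R3 - (1)*R1:  [  0   6   3  -9 ]
R3 <- R3 - (-6)*R2:  [   0    0   27  -39 ]
R4 <- R4 - (-1)*R2:  [  0   0   3  -3 ]
R4 <- R4 - (1/9)*R3:  [   0    0    0  4/3 ]
Upper-triangular form:
[ -1  -1  -3    4 ]
[  0  -1   4   -5 ]
[  0   0  27  -39 ]
[  0   0   0  4/3 ]
det(A) = (-1)^0 * (-1) * (-1) * (27) * (4/3) = 36  (0 row swaps -> sign +1)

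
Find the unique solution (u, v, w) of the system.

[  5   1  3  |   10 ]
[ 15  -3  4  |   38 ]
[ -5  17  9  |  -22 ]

Forward elimination on [A|b]:
R2 <- R2 - (3)*R1:  [  0  -6  -5   8 ]
R3 <- R3 - (-1)*R1:  [   0   18   12  -12 ]
R3 <- R3 - (-3)*R2:  [  0   0  -3  12 ]
Row echelon form:
[ 5   1   3  |  10 ]
[ 0  -6  -5  |   8 ]
[ 0   0  -3  |  12 ]
Back-substitution:
w = (12) / -3 = -4
v = (8 - (-5)*(-4)) / -6 = 2
u = (10 - (1)*(2) - (3)*(-4)) / 5 = 4

(4, 2, -4)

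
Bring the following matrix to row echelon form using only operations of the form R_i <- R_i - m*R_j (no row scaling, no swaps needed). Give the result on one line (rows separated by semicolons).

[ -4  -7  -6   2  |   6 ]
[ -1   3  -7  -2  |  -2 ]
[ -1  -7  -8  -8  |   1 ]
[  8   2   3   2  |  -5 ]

REF = [-4 -7 -6 2 6; 0 19/4 -11/2 -5/2 -7/2; 0 0 -239/19 -214/19 -83/19; 0 0 0 4824/239 1460/239]

Forward elimination:
R2 <- R2 - (1/4)*R1:  [     0   19/4  -11/2   -5/2   -7/2 ]
R3 <- R3 - (1/4)*R1:  [     0  -21/4  -13/2  -17/2   -1/2 ]
R4 <- R4 - (-2)*R1:  [   0  -12   -9    6    7 ]
R3 <- R3 - (-21/19)*R2:  [       0        0  -239/19  -214/19   -83/19 ]
R4 <- R4 - (-48/19)*R2:  [       0        0  -435/19    -6/19   -35/19 ]
R4 <- R4 - (435/239)*R3:  [        0         0         0  4824/239  1460/239 ]
Row echelon form:
[ -4    -7       -6         2  |         6 ]
[  0  19/4    -11/2      -5/2  |      -7/2 ]
[  0     0  -239/19   -214/19  |    -83/19 ]
[  0     0        0  4824/239  |  1460/239 ]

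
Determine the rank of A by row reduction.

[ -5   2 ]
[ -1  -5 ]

rank(A) = 2

Row reduction:
R2 <- R2 - (1/5)*R1:  [     0  -27/5 ]
Row echelon form:
[ -5      2 ]
[  0  -27/5 ]
Nonzero rows / pivot columns: 2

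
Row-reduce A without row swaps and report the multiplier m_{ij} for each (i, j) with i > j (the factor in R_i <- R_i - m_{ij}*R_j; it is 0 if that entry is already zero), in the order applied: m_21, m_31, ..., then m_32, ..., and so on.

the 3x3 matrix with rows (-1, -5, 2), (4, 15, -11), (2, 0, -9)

Forward elimination:
R2 <- R2 - (-4)*R1:  [  0  -5  -3 ]
R3 <- R3 - (-2)*R1:  [   0  -10   -5 ]
R3 <- R3 - (2)*R2:  [ 0  0  1 ]
Multipliers (in order of application): m_{21} = -4, m_{31} = -2, m_{32} = 2

multipliers: -4, -2, 2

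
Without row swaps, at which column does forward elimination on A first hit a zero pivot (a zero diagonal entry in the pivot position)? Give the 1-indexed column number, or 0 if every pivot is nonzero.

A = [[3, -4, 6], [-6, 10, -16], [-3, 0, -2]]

first zero-pivot column = 0

Naive forward elimination:
R2 <- R2 - (-2)*R1:  [  0   2  -4 ]
R3 <- R3 - (-1)*R1:  [  0  -4   4 ]
R3 <- R3 - (-2)*R2:  [  0   0  -4 ]
All pivots nonzero; naive elimination completes without hitting a zero pivot.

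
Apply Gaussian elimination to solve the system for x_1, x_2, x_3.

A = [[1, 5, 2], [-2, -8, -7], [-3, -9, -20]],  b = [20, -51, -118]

Forward elimination on [A|b]:
R2 <- R2 - (-2)*R1:  [   0    2   -3  -11 ]
R3 <- R3 - (-3)*R1:  [   0    6  -14  -58 ]
R3 <- R3 - (3)*R2:  [   0    0   -5  -25 ]
Row echelon form:
[ 1  5   2  |   20 ]
[ 0  2  -3  |  -11 ]
[ 0  0  -5  |  -25 ]
Back-substitution:
x_3 = (-25) / -5 = 5
x_2 = (-11 - (-3)*(5)) / 2 = 2
x_1 = (20 - (5)*(2) - (2)*(5)) / 1 = 0

(0, 2, 5)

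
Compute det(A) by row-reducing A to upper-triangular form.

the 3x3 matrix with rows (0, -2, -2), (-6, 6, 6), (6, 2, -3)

Forward elimination:
R1 <-> R2   (pivot in column 1 was zero)
[ -6   6   6 ]
[  0  -2  -2 ]
[  6   2  -3 ]
R3 <- R3 - (-1)*R1:  [ 0  8  3 ]
R3 <- R3 - (-4)*R2:  [  0   0  -5 ]
Upper-triangular form:
[ -6   6   6 ]
[  0  -2  -2 ]
[  0   0  -5 ]
det(A) = (-1)^1 * (-6) * (-2) * (-5) = 60  (1 row swap -> sign -1)

det(A) = 60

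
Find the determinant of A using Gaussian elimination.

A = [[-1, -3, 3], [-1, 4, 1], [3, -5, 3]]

det(A) = -56

Forward elimination:
R2 <- R2 - (1)*R1:  [  0   7  -2 ]
R3 <- R3 - (-3)*R1:  [   0  -14   12 ]
R3 <- R3 - (-2)*R2:  [ 0  0  8 ]
Upper-triangular form:
[ -1  -3   3 ]
[  0   7  -2 ]
[  0   0   8 ]
det(A) = (-1)^0 * (-1) * (7) * (8) = -56  (0 row swaps -> sign +1)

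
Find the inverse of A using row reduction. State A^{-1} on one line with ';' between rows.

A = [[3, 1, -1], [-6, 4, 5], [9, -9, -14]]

inverse = [11/90 -23/90 -1/10; 13/30 11/30 1/10; -1/5 -2/5 -1/5]

Gauss-Jordan on [A | I]:
R1 <- (1/3)*R1:  [    1   1/3  -1/3  |   1/3     0     0 ]
R2 <- R2 - (-6)*R1:  [ 0  6  3  |  2  1  0 ]
R3 <- R3 - (9)*R1:  [   0  -12  -11  |   -3    0    1 ]
R2 <- (1/6)*R2:  [   0    1  1/2  |  1/3  1/6    0 ]
R1 <- R1 - (1/3)*R2:  [     1      0   -1/2  |    2/9  -1/18      0 ]
R3 <- R3 - (-12)*R2:  [  0   0  -5  |   1   2   1 ]
R3 <- (1/-5)*R3:  [    0     0     1  |  -1/5  -2/5  -1/5 ]
R1 <- R1 - (-1/2)*R3:  [      1       0       0  |   11/90  -23/90   -1/10 ]
R2 <- R2 - (1/2)*R3:  [     0      1      0  |  13/30  11/30   1/10 ]
Right block of [I | A^{-1}] is the inverse:
[ 11/90  -23/90  -1/10 ]
[ 13/30   11/30   1/10 ]
[  -1/5    -2/5   -1/5 ]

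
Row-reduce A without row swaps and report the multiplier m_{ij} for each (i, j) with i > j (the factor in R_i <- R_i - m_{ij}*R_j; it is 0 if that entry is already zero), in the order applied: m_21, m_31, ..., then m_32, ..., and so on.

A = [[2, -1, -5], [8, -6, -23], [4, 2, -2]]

multipliers: 4, 2, -2

Forward elimination:
R2 <- R2 - (4)*R1:  [  0  -2  -3 ]
R3 <- R3 - (2)*R1:  [ 0  4  8 ]
R3 <- R3 - (-2)*R2:  [ 0  0  2 ]
Multipliers (in order of application): m_{21} = 4, m_{31} = 2, m_{32} = -2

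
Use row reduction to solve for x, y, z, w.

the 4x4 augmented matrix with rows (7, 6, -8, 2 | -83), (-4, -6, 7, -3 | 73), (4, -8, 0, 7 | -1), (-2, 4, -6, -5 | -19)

(-3, -4, 4, -3)

Forward elimination on [A|b]:
R2 <- R2 - (-4/7)*R1:  [     0  -18/7   17/7  -13/7  179/7 ]
R3 <- R3 - (4/7)*R1:  [     0  -80/7   32/7   41/7  325/7 ]
R4 <- R4 - (-2/7)*R1:  [      0    40/7   -58/7   -31/7  -299/7 ]
R3 <- R3 - (40/9)*R2:  [      0       0   -56/9   127/9  -605/9 ]
R4 <- R4 - (-20/9)*R2:  [     0      0  -26/9  -77/9  127/9 ]
R4 <- R4 - (13/28)*R3:  [       0        0        0  -423/28  1269/28 ]
Row echelon form:
[ 7      6     -8        2  |      -83 ]
[ 0  -18/7   17/7    -13/7  |    179/7 ]
[ 0      0  -56/9    127/9  |   -605/9 ]
[ 0      0      0  -423/28  |  1269/28 ]
Back-substitution:
w = (1269/28) / (-423/28) = -3
z = (-605/9 - (127/9)*(-3)) / (-56/9) = 4
y = (179/7 - (17/7)*(4) - (-13/7)*(-3)) / (-18/7) = -4
x = (-83 - (6)*(-4) - (-8)*(4) - (2)*(-3)) / 7 = -3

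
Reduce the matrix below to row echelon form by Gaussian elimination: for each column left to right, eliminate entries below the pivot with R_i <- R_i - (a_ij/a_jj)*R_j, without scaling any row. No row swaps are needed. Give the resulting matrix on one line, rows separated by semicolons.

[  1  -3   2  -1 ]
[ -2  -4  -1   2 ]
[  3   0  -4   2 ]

REF = [1 -3 2 -1; 0 -10 3 0; 0 0 -73/10 5]

Forward elimination:
R2 <- R2 - (-2)*R1:  [   0  -10    3    0 ]
R3 <- R3 - (3)*R1:  [   0    9  -10    5 ]
R3 <- R3 - (-9/10)*R2:  [      0       0  -73/10       5 ]
Row echelon form:
[ 1   -3       2  -1 ]
[ 0  -10       3   0 ]
[ 0    0  -73/10   5 ]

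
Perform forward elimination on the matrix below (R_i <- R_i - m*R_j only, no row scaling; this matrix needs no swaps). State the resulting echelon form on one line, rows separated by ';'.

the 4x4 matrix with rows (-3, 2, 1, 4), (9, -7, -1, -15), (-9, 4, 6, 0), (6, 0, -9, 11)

Forward elimination:
R2 <- R2 - (-3)*R1:  [  0  -1   2  -3 ]
R3 <- R3 - (3)*R1:  [   0   -2    3  -12 ]
R4 <- R4 - (-2)*R1:  [  0   4  -7  19 ]
R3 <- R3 - (2)*R2:  [  0   0  -1  -6 ]
R4 <- R4 - (-4)*R2:  [ 0  0  1  7 ]
R4 <- R4 - (-1)*R3:  [ 0  0  0  1 ]
Row echelon form:
[ -3   2   1   4 ]
[  0  -1   2  -3 ]
[  0   0  -1  -6 ]
[  0   0   0   1 ]

REF = [-3 2 1 4; 0 -1 2 -3; 0 0 -1 -6; 0 0 0 1]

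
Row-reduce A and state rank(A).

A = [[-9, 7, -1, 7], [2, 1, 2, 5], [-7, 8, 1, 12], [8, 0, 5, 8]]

rank(A) = 3

Row reduction:
R2 <- R2 - (-2/9)*R1:  [    0  23/9  16/9  59/9 ]
R3 <- R3 - (7/9)*R1:  [    0  23/9  16/9  59/9 ]
R4 <- R4 - (-8/9)*R1:  [     0   56/9   37/9  128/9 ]
R3 <- R3 - (1)*R2:  [ 0  0  0  0 ]
R4 <- R4 - (56/23)*R2:  [      0       0   -5/23  -40/23 ]
R3 <-> R4   (pivot in column 3 was zero)
[ -9     7     -1       7 ]
[  0  23/9   16/9    59/9 ]
[  0     0  -5/23  -40/23 ]
[  0     0      0       0 ]
Row echelon form:
[ -9     7     -1       7 ]
[  0  23/9   16/9    59/9 ]
[  0     0  -5/23  -40/23 ]
[  0     0      0       0 ]
Nonzero rows / pivot columns: 3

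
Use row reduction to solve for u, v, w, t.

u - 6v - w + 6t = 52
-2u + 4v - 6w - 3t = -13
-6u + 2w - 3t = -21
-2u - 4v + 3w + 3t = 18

Forward elimination on [A|b]:
R2 <- R2 - (-2)*R1:  [  0  -8  -8   9  91 ]
R3 <- R3 - (-6)*R1:  [   0  -36   -4   33  291 ]
R4 <- R4 - (-2)*R1:  [   0  -16    1   15  122 ]
R3 <- R3 - (9/2)*R2:  [      0       0      32   -15/2  -237/2 ]
R4 <- R4 - (2)*R2:  [   0    0   17   -3  -60 ]
R4 <- R4 - (17/32)*R3:  [      0       0       0   63/64  189/64 ]
Row echelon form:
[ 1  -6  -1      6  |      52 ]
[ 0  -8  -8      9  |      91 ]
[ 0   0  32  -15/2  |  -237/2 ]
[ 0   0   0  63/64  |  189/64 ]
Back-substitution:
t = (189/64) / (63/64) = 3
w = (-237/2 - (-15/2)*(3)) / 32 = -3
v = (91 - (-8)*(-3) - (9)*(3)) / -8 = -5
u = (52 - (-6)*(-5) - (-1)*(-3) - (6)*(3)) / 1 = 1

(1, -5, -3, 3)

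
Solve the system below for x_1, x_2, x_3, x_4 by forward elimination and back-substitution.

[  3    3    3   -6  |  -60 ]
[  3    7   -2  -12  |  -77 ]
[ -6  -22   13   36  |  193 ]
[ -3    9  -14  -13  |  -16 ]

(-2, -3, -5, 5)

Forward elimination on [A|b]:
R2 <- R2 - (1)*R1:  [   0    4   -5   -6  -17 ]
R3 <- R3 - (-2)*R1:  [   0  -16   19   24   73 ]
R4 <- R4 - (-1)*R1:  [   0   12  -11  -19  -76 ]
R3 <- R3 - (-4)*R2:  [  0   0  -1   0   5 ]
R4 <- R4 - (3)*R2:  [   0    0    4   -1  -25 ]
R4 <- R4 - (-4)*R3:  [  0   0   0  -1  -5 ]
Row echelon form:
[ 3  3   3  -6  |  -60 ]
[ 0  4  -5  -6  |  -17 ]
[ 0  0  -1   0  |    5 ]
[ 0  0   0  -1  |   -5 ]
Back-substitution:
x_4 = (-5) / -1 = 5
x_3 = (5) / -1 = -5
x_2 = (-17 - (-5)*(-5) - (-6)*(5)) / 4 = -3
x_1 = (-60 - (3)*(-3) - (3)*(-5) - (-6)*(5)) / 3 = -2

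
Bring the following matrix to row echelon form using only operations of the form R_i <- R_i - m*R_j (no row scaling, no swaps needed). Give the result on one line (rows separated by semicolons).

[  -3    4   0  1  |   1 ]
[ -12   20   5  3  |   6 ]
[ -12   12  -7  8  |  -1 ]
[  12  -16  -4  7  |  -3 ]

Forward elimination:
R2 <- R2 - (4)*R1:  [  0   4   5  -1   2 ]
R3 <- R3 - (4)*R1:  [  0  -4  -7   4  -5 ]
R4 <- R4 - (-4)*R1:  [  0   0  -4  11   1 ]
R3 <- R3 - (-1)*R2:  [  0   0  -2   3  -3 ]
R4 <- R4 - (2)*R3:  [ 0  0  0  5  7 ]
Row echelon form:
[ -3  4   0   1  |   1 ]
[  0  4   5  -1  |   2 ]
[  0  0  -2   3  |  -3 ]
[  0  0   0   5  |   7 ]

REF = [-3 4 0 1 1; 0 4 5 -1 2; 0 0 -2 3 -3; 0 0 0 5 7]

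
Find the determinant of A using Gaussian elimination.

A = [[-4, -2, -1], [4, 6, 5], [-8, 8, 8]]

det(A) = 32

Forward elimination:
R2 <- R2 - (-1)*R1:  [ 0  4  4 ]
R3 <- R3 - (2)*R1:  [  0  12  10 ]
R3 <- R3 - (3)*R2:  [  0   0  -2 ]
Upper-triangular form:
[ -4  -2  -1 ]
[  0   4   4 ]
[  0   0  -2 ]
det(A) = (-1)^0 * (-4) * (4) * (-2) = 32  (0 row swaps -> sign +1)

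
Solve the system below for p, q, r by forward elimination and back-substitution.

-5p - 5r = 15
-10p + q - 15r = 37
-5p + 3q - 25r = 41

Forward elimination on [A|b]:
R2 <- R2 - (2)*R1:  [  0   1  -5   7 ]
R3 <- R3 - (1)*R1:  [   0    3  -20   26 ]
R3 <- R3 - (3)*R2:  [  0   0  -5   5 ]
Row echelon form:
[ -5  0  -5  |  15 ]
[  0  1  -5  |   7 ]
[  0  0  -5  |   5 ]
Back-substitution:
r = (5) / -5 = -1
q = (7 - (-5)*(-1)) / 1 = 2
p = (15 - (-5)*(-1)) / -5 = -2

(-2, 2, -1)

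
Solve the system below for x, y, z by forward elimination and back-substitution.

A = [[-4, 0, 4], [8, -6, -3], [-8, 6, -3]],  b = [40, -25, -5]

(-5, -5, 5)

Forward elimination on [A|b]:
R2 <- R2 - (-2)*R1:  [  0  -6   5  55 ]
R3 <- R3 - (2)*R1:  [   0    6  -11  -85 ]
R3 <- R3 - (-1)*R2:  [   0    0   -6  -30 ]
Row echelon form:
[ -4   0   4  |   40 ]
[  0  -6   5  |   55 ]
[  0   0  -6  |  -30 ]
Back-substitution:
z = (-30) / -6 = 5
y = (55 - (5)*(5)) / -6 = -5
x = (40 - (4)*(5)) / -4 = -5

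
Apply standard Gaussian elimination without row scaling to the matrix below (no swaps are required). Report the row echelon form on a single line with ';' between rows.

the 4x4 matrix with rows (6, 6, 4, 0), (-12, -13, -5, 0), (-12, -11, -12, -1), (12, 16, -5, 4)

REF = [6 6 4 0; 0 -1 3 0; 0 0 -1 -1; 0 0 0 5]

Forward elimination:
R2 <- R2 - (-2)*R1:  [  0  -1   3   0 ]
R3 <- R3 - (-2)*R1:  [  0   1  -4  -1 ]
R4 <- R4 - (2)*R1:  [   0    4  -13    4 ]
R3 <- R3 - (-1)*R2:  [  0   0  -1  -1 ]
R4 <- R4 - (-4)*R2:  [  0   0  -1   4 ]
R4 <- R4 - (1)*R3:  [ 0  0  0  5 ]
Row echelon form:
[ 6   6   4   0 ]
[ 0  -1   3   0 ]
[ 0   0  -1  -1 ]
[ 0   0   0   5 ]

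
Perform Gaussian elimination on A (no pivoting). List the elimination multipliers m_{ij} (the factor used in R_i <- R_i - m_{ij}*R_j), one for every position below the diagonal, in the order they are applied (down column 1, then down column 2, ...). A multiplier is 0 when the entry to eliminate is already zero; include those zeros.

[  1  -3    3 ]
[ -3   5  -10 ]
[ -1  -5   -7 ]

multipliers: -3, -1, 2

Forward elimination:
R2 <- R2 - (-3)*R1:  [  0  -4  -1 ]
R3 <- R3 - (-1)*R1:  [  0  -8  -4 ]
R3 <- R3 - (2)*R2:  [  0   0  -2 ]
Multipliers (in order of application): m_{21} = -3, m_{31} = -1, m_{32} = 2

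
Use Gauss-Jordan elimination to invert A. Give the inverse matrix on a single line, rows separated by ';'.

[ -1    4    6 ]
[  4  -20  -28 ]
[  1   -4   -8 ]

inverse = [-6 -1 -1; -1/2 -1/4 1/2; -1/2 0 -1/2]

Gauss-Jordan on [A | I]:
R1 <- (1/-1)*R1:  [  1  -4  -6  |  -1   0   0 ]
R2 <- R2 - (4)*R1:  [  0  -4  -4  |   4   1   0 ]
R3 <- R3 - (1)*R1:  [  0   0  -2  |   1   0   1 ]
R2 <- (1/-4)*R2:  [    0     1     1  |    -1  -1/4     0 ]
R1 <- R1 - (-4)*R2:  [  1   0  -2  |  -5  -1   0 ]
R3 <- (1/-2)*R3:  [    0     0     1  |  -1/2     0  -1/2 ]
R1 <- R1 - (-2)*R3:  [  1   0   0  |  -6  -1  -1 ]
R2 <- R2 - (1)*R3:  [    0     1     0  |  -1/2  -1/4   1/2 ]
Right block of [I | A^{-1}] is the inverse:
[   -6    -1    -1 ]
[ -1/2  -1/4   1/2 ]
[ -1/2     0  -1/2 ]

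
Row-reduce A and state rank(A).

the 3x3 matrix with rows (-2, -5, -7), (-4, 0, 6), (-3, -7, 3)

Row reduction:
R2 <- R2 - (2)*R1:  [  0  10  20 ]
R3 <- R3 - (3/2)*R1:  [    0   1/2  27/2 ]
R3 <- R3 - (1/20)*R2:  [    0     0  25/2 ]
Row echelon form:
[ -2  -5    -7 ]
[  0  10    20 ]
[  0   0  25/2 ]
Nonzero rows / pivot columns: 3

rank(A) = 3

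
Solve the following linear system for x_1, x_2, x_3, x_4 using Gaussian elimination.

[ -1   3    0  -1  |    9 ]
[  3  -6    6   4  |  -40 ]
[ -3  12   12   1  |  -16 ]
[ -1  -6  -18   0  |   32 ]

(4, 3, -3, -4)

Forward elimination on [A|b]:
R2 <- R2 - (-3)*R1:  [   0    3    6    1  -13 ]
R3 <- R3 - (3)*R1:  [   0    3   12    4  -43 ]
R4 <- R4 - (1)*R1:  [   0   -9  -18    1   23 ]
R3 <- R3 - (1)*R2:  [   0    0    6    3  -30 ]
R4 <- R4 - (-3)*R2:  [   0    0    0    4  -16 ]
Row echelon form:
[ -1  3  0  -1  |    9 ]
[  0  3  6   1  |  -13 ]
[  0  0  6   3  |  -30 ]
[  0  0  0   4  |  -16 ]
Back-substitution:
x_4 = (-16) / 4 = -4
x_3 = (-30 - (3)*(-4)) / 6 = -3
x_2 = (-13 - (6)*(-3) - (1)*(-4)) / 3 = 3
x_1 = (9 - (3)*(3) - (-1)*(-4)) / -1 = 4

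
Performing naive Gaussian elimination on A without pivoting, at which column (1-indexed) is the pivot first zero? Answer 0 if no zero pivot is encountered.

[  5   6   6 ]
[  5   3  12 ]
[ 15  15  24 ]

Naive forward elimination:
R2 <- R2 - (1)*R1:  [  0  -3   6 ]
R3 <- R3 - (3)*R1:  [  0  -3   6 ]
R3 <- R3 - (1)*R2:  [ 0  0  0 ]
Matrix at this point:
[ 5   6  6 ]
[ 0  -3  6 ]
[ 0   0  0 ]
Pivot entry (3,3) in the last row is zero and there are no rows below to swap with -> zero pivot in column 3 (A is singular).

first zero-pivot column = 3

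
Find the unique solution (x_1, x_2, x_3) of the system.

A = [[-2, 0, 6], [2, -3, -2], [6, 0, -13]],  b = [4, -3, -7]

Forward elimination on [A|b]:
R2 <- R2 - (-1)*R1:  [  0  -3   4   1 ]
R3 <- R3 - (-3)*R1:  [ 0  0  5  5 ]
Row echelon form:
[ -2   0  6  |  4 ]
[  0  -3  4  |  1 ]
[  0   0  5  |  5 ]
Back-substitution:
x_3 = (5) / 5 = 1
x_2 = (1 - (4)*(1)) / -3 = 1
x_1 = (4 - (6)*(1)) / -2 = 1

(1, 1, 1)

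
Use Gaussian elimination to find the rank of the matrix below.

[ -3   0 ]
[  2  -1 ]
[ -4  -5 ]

Row reduction:
R2 <- R2 - (-2/3)*R1:  [  0  -1 ]
R3 <- R3 - (4/3)*R1:  [  0  -5 ]
R3 <- R3 - (5)*R2:  [ 0  0 ]
Row echelon form:
[ -3   0 ]
[  0  -1 ]
[  0   0 ]
Nonzero rows / pivot columns: 2

rank(A) = 2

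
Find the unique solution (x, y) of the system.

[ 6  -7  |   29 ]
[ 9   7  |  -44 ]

Forward elimination on [A|b]:
R2 <- R2 - (3/2)*R1:  [      0    35/2  -175/2 ]
Row echelon form:
[ 6    -7  |      29 ]
[ 0  35/2  |  -175/2 ]
Back-substitution:
y = (-175/2) / (35/2) = -5
x = (29 - (-7)*(-5)) / 6 = -1

(-1, -5)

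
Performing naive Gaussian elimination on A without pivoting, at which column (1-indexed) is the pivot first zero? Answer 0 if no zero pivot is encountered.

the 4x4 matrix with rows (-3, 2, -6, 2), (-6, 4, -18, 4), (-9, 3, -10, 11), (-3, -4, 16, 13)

first zero-pivot column = 2

Naive forward elimination:
R2 <- R2 - (2)*R1:  [  0   0  -6   0 ]
R3 <- R3 - (3)*R1:  [  0  -3   8   5 ]
R4 <- R4 - (1)*R1:  [  0  -6  22  11 ]
Matrix at this point:
[ -3   2  -6   2 ]
[  0   0  -6   0 ]
[  0  -3   8   5 ]
[  0  -6  22  11 ]
Pivot entry (2,2) is zero but row 3 has -3 in column 2 -> naive elimination stops; a row interchange (e.g. R2 <-> R3) would be required here.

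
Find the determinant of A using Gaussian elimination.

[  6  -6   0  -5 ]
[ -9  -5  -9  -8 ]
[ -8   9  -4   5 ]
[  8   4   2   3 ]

Forward elimination:
R2 <- R2 - (-3/2)*R1:  [     0    -14     -9  -31/2 ]
R3 <- R3 - (-4/3)*R1:  [    0     1    -4  -5/3 ]
R4 <- R4 - (4/3)*R1:  [    0    12     2  29/3 ]
R3 <- R3 - (-1/14)*R2:  [       0        0   -65/14  -233/84 ]
R4 <- R4 - (-6/7)*R2:  [      0       0   -40/7  -76/21 ]
R4 <- R4 - (16/13)*R3:  [     0      0      0  -8/39 ]
Upper-triangular form:
[ 6   -6       0       -5 ]
[ 0  -14      -9    -31/2 ]
[ 0    0  -65/14  -233/84 ]
[ 0    0       0    -8/39 ]
det(A) = (-1)^0 * (6) * (-14) * (-65/14) * (-8/39) = -80  (0 row swaps -> sign +1)

det(A) = -80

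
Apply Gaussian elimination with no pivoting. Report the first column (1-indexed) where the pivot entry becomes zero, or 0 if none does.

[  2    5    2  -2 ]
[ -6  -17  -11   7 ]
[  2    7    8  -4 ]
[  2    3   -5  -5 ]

first zero-pivot column = 0

Naive forward elimination:
R2 <- R2 - (-3)*R1:  [  0  -2  -5   1 ]
R3 <- R3 - (1)*R1:  [  0   2   6  -2 ]
R4 <- R4 - (1)*R1:  [  0  -2  -7  -3 ]
R3 <- R3 - (-1)*R2:  [  0   0   1  -1 ]
R4 <- R4 - (1)*R2:  [  0   0  -2  -4 ]
R4 <- R4 - (-2)*R3:  [  0   0   0  -6 ]
All pivots nonzero; naive elimination completes without hitting a zero pivot.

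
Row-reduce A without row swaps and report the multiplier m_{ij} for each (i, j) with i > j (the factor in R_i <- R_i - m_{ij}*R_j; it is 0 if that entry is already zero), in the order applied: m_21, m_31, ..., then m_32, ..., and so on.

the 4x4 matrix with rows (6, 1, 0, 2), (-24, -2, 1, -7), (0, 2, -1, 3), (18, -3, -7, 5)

Forward elimination:
R2 <- R2 - (-4)*R1:  [ 0  2  1  1 ]
R3: entry in column 1 is already 0 -> m_{31} = 0 (no row operation needed)
R4 <- R4 - (3)*R1:  [  0  -6  -7  -1 ]
R3 <- R3 - (1)*R2:  [  0   0  -2   2 ]
R4 <- R4 - (-3)*R2:  [  0   0  -4   2 ]
R4 <- R4 - (2)*R3:  [  0   0   0  -2 ]
Multipliers (in order of application): m_{21} = -4, m_{31} = 0, m_{41} = 3, m_{32} = 1, m_{42} = -3, m_{43} = 2

multipliers: -4, 0, 3, 1, -3, 2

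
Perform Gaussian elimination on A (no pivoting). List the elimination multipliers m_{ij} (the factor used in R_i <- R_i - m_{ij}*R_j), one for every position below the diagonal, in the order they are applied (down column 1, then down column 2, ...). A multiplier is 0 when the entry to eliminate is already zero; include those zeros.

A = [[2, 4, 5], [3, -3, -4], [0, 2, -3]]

multipliers: 3/2, 0, -2/9

Forward elimination:
R2 <- R2 - (3/2)*R1:  [     0     -9  -23/2 ]
R3: entry in column 1 is already 0 -> m_{31} = 0 (no row operation needed)
R3 <- R3 - (-2/9)*R2:  [     0      0  -50/9 ]
Multipliers (in order of application): m_{21} = 3/2, m_{31} = 0, m_{32} = -2/9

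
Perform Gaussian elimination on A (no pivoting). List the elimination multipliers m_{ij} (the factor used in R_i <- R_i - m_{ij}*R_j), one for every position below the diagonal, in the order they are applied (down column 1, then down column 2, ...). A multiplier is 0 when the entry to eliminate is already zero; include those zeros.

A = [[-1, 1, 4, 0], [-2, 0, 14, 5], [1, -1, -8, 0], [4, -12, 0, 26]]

multipliers: 2, -1, -4, 0, 4, 2

Forward elimination:
R2 <- R2 - (2)*R1:  [  0  -2   6   5 ]
R3 <- R3 - (-1)*R1:  [  0   0  -4   0 ]
R4 <- R4 - (-4)*R1:  [  0  -8  16  26 ]
R3: entry in column 2 is already 0 -> m_{32} = 0 (no row operation needed)
R4 <- R4 - (4)*R2:  [  0   0  -8   6 ]
R4 <- R4 - (2)*R3:  [ 0  0  0  6 ]
Multipliers (in order of application): m_{21} = 2, m_{31} = -1, m_{41} = -4, m_{32} = 0, m_{42} = 4, m_{43} = 2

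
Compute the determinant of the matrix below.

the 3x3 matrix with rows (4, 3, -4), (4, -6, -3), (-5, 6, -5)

Forward elimination:
R2 <- R2 - (1)*R1:  [  0  -9   1 ]
R3 <- R3 - (-5/4)*R1:  [    0  39/4   -10 ]
R3 <- R3 - (-13/12)*R2:  [       0        0  -107/12 ]
Upper-triangular form:
[ 4   3       -4 ]
[ 0  -9        1 ]
[ 0   0  -107/12 ]
det(A) = (-1)^0 * (4) * (-9) * (-107/12) = 321  (0 row swaps -> sign +1)

det(A) = 321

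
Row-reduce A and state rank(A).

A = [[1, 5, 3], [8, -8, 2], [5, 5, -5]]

rank(A) = 3

Row reduction:
R2 <- R2 - (8)*R1:  [   0  -48  -22 ]
R3 <- R3 - (5)*R1:  [   0  -20  -20 ]
R3 <- R3 - (5/12)*R2:  [     0      0  -65/6 ]
Row echelon form:
[ 1    5      3 ]
[ 0  -48    -22 ]
[ 0    0  -65/6 ]
Nonzero rows / pivot columns: 3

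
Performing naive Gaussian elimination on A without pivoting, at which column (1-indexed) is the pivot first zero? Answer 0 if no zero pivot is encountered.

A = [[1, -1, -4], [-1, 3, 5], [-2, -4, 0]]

first zero-pivot column = 0

Naive forward elimination:
R2 <- R2 - (-1)*R1:  [ 0  2  1 ]
R3 <- R3 - (-2)*R1:  [  0  -6  -8 ]
R3 <- R3 - (-3)*R2:  [  0   0  -5 ]
All pivots nonzero; naive elimination completes without hitting a zero pivot.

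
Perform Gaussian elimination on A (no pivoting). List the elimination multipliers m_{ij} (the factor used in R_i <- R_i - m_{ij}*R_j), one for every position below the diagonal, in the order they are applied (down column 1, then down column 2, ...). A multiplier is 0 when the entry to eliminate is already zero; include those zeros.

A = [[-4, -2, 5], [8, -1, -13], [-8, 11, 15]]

multipliers: -2, 2, -3

Forward elimination:
R2 <- R2 - (-2)*R1:  [  0  -5  -3 ]
R3 <- R3 - (2)*R1:  [  0  15   5 ]
R3 <- R3 - (-3)*R2:  [  0   0  -4 ]
Multipliers (in order of application): m_{21} = -2, m_{31} = 2, m_{32} = -3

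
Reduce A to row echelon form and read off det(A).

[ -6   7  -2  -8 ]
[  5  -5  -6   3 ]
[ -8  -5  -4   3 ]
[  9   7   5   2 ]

Forward elimination:
R2 <- R2 - (-5/6)*R1:  [     0    5/6  -23/3  -11/3 ]
R3 <- R3 - (4/3)*R1:  [     0  -43/3   -4/3   41/3 ]
R4 <- R4 - (-3/2)*R1:  [    0  35/2     2   -10 ]
R3 <- R3 - (-86/5)*R2:  [      0       0  -666/5  -247/5 ]
R4 <- R4 - (21)*R2:  [   0    0  163   67 ]
R4 <- R4 - (-815/666)*R3:  [        0         0         0  4361/666 ]
Upper-triangular form:
[ -6    7      -2        -8 ]
[  0  5/6   -23/3     -11/3 ]
[  0    0  -666/5    -247/5 ]
[  0    0       0  4361/666 ]
det(A) = (-1)^0 * (-6) * (5/6) * (-666/5) * (4361/666) = 4361  (0 row swaps -> sign +1)

det(A) = 4361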